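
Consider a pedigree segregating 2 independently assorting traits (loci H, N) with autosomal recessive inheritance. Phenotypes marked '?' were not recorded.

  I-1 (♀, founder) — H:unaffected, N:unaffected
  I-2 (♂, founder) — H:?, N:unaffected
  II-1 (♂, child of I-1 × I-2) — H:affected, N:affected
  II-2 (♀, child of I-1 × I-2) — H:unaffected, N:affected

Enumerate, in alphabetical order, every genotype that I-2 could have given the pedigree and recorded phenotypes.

H/I-1 un ·: Hh
H/I-2 ? ·: Hh|hh
H/II-1 aff I-1×I-2: hh
H/II-2 un I-1×I-2: HH|Hh
⇒ H over [I-1,I-2,II-1,II-2]: 3 consistent
N/I-1 un ·: Nn
N/I-2 un ·: Nn
N/II-1 aff I-1×I-2: nn
N/II-2 aff I-1×I-2: nn
⇒ N over [I-1,I-2,II-1,II-2]: 1 consistent

I-2 ∈ {Hh Nn, hh Nn}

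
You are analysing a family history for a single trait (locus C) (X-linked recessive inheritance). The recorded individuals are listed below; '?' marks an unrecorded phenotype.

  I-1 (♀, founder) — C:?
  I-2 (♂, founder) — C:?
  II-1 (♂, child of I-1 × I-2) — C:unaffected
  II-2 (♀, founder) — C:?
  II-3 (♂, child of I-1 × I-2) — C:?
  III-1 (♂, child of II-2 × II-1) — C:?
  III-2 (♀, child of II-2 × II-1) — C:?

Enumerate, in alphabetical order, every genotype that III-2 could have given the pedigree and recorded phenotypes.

III-2 ∈ {X^CX^C, X^CX^c}

C/I-1 ? ·: X^CX^C|X^CX^c
C/I-2 ? ·: X^CY|X^cY
C/II-1 un I-1×I-2: X^CY
C/II-2 ? ·: X^CX^C|X^CX^c|X^cX^c
C/II-3 ? I-1×I-2: X^CY|X^cY
C/III-1 ? II-2×II-1: X^CY|X^cY
C/III-2 ? II-2×II-1: X^CX^C|X^CX^c
⇒ C over [I-1,I-2,II-1,II-2,II-3,III-1,III-2]: 36 consistent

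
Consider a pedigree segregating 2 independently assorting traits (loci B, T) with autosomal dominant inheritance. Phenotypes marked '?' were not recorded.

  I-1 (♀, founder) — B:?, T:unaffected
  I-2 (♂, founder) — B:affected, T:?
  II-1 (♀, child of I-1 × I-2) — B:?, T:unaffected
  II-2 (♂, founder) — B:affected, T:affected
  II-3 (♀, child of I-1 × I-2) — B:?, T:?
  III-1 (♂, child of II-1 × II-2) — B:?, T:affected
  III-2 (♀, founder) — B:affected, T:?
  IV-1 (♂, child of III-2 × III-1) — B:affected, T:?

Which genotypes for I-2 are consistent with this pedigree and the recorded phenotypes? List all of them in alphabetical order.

I-2 ∈ {BB Tt, BB tt, Bb Tt, Bb tt}

B/I-1 ? ·: bb|Bb|BB
B/I-2 aff ·: Bb|BB
B/II-1 ? I-1×I-2: bb|Bb|BB
B/II-2 aff ·: Bb|BB
B/II-3 ? I-1×I-2: bb|Bb|BB
B/III-1 ? II-1×II-2: bb|Bb|BB
B/III-2 aff ·: Bb|BB
B/IV-1 aff III-2×III-1: Bb|BB
⇒ B over [I-1,I-2,II-1,II-2,II-3,III-1,III-2,IV-1]: 290 consistent
T/I-1 un ·: tt
T/I-2 ? ·: tt|Tt
T/II-1 un I-1×I-2: tt
T/II-2 aff ·: Tt|TT
T/II-3 ? I-1×I-2: tt|Tt
T/III-1 aff II-1×II-2: Tt
T/III-2 ? ·: tt|Tt|TT
T/IV-1 ? III-2×III-1: tt|Tt|TT
⇒ T over [I-1,I-2,II-1,II-2,II-3,III-1,III-2,IV-1]: 42 consistent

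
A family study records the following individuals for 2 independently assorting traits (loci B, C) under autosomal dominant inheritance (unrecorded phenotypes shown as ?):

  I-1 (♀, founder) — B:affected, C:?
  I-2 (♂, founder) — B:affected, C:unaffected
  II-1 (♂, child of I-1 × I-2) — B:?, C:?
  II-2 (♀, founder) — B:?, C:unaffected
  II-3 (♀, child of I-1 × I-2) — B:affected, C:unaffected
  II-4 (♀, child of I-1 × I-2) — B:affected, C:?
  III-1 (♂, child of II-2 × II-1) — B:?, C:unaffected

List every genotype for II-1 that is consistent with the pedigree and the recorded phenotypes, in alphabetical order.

II-1 ∈ {BB Cc, BB cc, Bb Cc, Bb cc, bb Cc, bb cc}

B/I-1 aff ·: Bb|BB
B/I-2 aff ·: Bb|BB
B/II-1 ? I-1×I-2: bb|Bb|BB
B/II-2 ? ·: bb|Bb|BB
B/II-3 aff I-1×I-2: Bb|BB
B/II-4 aff I-1×I-2: Bb|BB
B/III-1 ? II-2×II-1: bb|Bb|BB
⇒ B over [I-1,I-2,II-1,II-2,II-3,II-4,III-1]: 152 consistent
C/I-1 ? ·: cc|Cc
C/I-2 un ·: cc
C/II-1 ? I-1×I-2: cc|Cc
C/II-2 un ·: cc
C/II-3 un I-1×I-2: cc
C/II-4 ? I-1×I-2: cc|Cc
C/III-1 un II-2×II-1: cc
⇒ C over [I-1,I-2,II-1,II-2,II-3,II-4,III-1]: 5 consistent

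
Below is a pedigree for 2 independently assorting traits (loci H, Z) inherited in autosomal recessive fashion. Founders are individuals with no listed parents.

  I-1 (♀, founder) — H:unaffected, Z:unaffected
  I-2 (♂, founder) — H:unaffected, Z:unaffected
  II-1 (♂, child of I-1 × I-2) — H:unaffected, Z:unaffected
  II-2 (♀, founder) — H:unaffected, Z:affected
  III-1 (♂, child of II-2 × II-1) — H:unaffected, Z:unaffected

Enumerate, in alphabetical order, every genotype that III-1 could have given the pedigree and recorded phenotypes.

H/I-1 un ·: HH|Hh
H/I-2 un ·: HH|Hh
H/II-1 un I-1×I-2: HH|Hh
H/II-2 un ·: HH|Hh
H/III-1 un II-2×II-1: HH|Hh
⇒ H over [I-1,I-2,II-1,II-2,III-1]: 24 consistent
Z/I-1 un ·: ZZ|Zz
Z/I-2 un ·: ZZ|Zz
Z/II-1 un I-1×I-2: ZZ|Zz
Z/II-2 aff ·: zz
Z/III-1 un II-2×II-1: Zz
⇒ Z over [I-1,I-2,II-1,II-2,III-1]: 7 consistent

III-1 ∈ {HH Zz, Hh Zz}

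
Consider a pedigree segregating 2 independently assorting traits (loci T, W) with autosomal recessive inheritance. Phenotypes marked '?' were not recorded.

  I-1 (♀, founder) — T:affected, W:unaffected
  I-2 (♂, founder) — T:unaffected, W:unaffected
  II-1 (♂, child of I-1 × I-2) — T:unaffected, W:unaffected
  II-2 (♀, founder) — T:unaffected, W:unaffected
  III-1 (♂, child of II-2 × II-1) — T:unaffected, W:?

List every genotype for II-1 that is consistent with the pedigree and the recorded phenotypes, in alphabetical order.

T/I-1 aff ·: tt
T/I-2 un ·: TT|Tt
T/II-1 un I-1×I-2: Tt
T/II-2 un ·: TT|Tt
T/III-1 un II-2×II-1: TT|Tt
⇒ T over [I-1,I-2,II-1,II-2,III-1]: 8 consistent
W/I-1 un ·: WW|Ww
W/I-2 un ·: WW|Ww
W/II-1 un I-1×I-2: WW|Ww
W/II-2 un ·: WW|Ww
W/III-1 ? II-2×II-1: WW|Ww|ww
⇒ W over [I-1,I-2,II-1,II-2,III-1]: 27 consistent

II-1 ∈ {Tt WW, Tt Ww}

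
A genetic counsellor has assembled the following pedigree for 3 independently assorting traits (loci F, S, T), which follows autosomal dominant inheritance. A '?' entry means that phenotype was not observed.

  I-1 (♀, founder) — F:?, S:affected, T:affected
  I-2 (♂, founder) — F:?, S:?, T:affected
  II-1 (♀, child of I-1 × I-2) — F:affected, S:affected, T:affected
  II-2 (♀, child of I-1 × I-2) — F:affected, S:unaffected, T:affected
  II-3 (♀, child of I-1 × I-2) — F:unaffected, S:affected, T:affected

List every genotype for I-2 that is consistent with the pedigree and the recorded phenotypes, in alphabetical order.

I-2 ∈ {Ff Ss TT, Ff Ss Tt, Ff ss TT, Ff ss Tt, ff Ss TT, ff Ss Tt, ff ss TT, ff ss Tt}

F/I-1 ? ·: ff|Ff
F/I-2 ? ·: ff|Ff
F/II-1 aff I-1×I-2: Ff|FF
F/II-2 aff I-1×I-2: Ff|FF
F/II-3 un I-1×I-2: ff
⇒ F over [I-1,I-2,II-1,II-2,II-3]: 6 consistent
S/I-1 aff ·: Ss
S/I-2 ? ·: ss|Ss
S/II-1 aff I-1×I-2: Ss|SS
S/II-2 un I-1×I-2: ss
S/II-3 aff I-1×I-2: Ss|SS
⇒ S over [I-1,I-2,II-1,II-2,II-3]: 5 consistent
T/I-1 aff ·: Tt|TT
T/I-2 aff ·: Tt|TT
T/II-1 aff I-1×I-2: Tt|TT
T/II-2 aff I-1×I-2: Tt|TT
T/II-3 aff I-1×I-2: Tt|TT
⇒ T over [I-1,I-2,II-1,II-2,II-3]: 25 consistent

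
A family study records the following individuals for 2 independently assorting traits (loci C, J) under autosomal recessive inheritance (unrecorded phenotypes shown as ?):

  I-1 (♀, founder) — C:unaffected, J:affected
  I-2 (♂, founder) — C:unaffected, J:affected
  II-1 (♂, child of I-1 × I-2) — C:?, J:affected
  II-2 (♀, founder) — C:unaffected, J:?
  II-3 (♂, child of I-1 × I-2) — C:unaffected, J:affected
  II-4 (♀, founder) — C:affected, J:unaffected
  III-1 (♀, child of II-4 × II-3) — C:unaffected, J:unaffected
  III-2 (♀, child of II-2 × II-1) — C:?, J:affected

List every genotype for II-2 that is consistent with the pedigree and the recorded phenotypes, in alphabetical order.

II-2 ∈ {CC Jj, CC jj, Cc Jj, Cc jj}

C/I-1 un ·: CC|Cc
C/I-2 un ·: CC|Cc
C/II-1 ? I-1×I-2: CC|Cc|cc
C/II-2 un ·: CC|Cc
C/II-3 un I-1×I-2: CC|Cc
C/II-4 aff ·: cc
C/III-1 un II-4×II-3: Cc
C/III-2 ? II-2×II-1: CC|Cc|cc
⇒ C over [I-1,I-2,II-1,II-2,II-3,II-4,III-1,III-2]: 57 consistent
J/I-1 aff ·: jj
J/I-2 aff ·: jj
J/II-1 aff I-1×I-2: jj
J/II-2 ? ·: Jj|jj
J/II-3 aff I-1×I-2: jj
J/II-4 un ·: JJ|Jj
J/III-1 un II-4×II-3: Jj
J/III-2 aff II-2×II-1: jj
⇒ J over [I-1,I-2,II-1,II-2,II-3,II-4,III-1,III-2]: 4 consistent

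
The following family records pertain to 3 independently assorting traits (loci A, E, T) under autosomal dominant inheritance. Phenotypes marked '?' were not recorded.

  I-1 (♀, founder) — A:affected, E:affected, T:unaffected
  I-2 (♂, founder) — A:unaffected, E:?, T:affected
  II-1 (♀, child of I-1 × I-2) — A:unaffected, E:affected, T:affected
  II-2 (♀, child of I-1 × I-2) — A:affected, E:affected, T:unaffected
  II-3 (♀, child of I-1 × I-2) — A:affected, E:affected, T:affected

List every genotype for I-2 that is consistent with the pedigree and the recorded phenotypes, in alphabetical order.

I-2 ∈ {aa EE Tt, aa Ee Tt, aa ee Tt}

A/I-1 aff ·: Aa
A/I-2 un ·: aa
A/II-1 un I-1×I-2: aa
A/II-2 aff I-1×I-2: Aa
A/II-3 aff I-1×I-2: Aa
⇒ A over [I-1,I-2,II-1,II-2,II-3]: 1 consistent
E/I-1 aff ·: Ee|EE
E/I-2 ? ·: ee|Ee|EE
E/II-1 aff I-1×I-2: Ee|EE
E/II-2 aff I-1×I-2: Ee|EE
E/II-3 aff I-1×I-2: Ee|EE
⇒ E over [I-1,I-2,II-1,II-2,II-3]: 27 consistent
T/I-1 un ·: tt
T/I-2 aff ·: Tt
T/II-1 aff I-1×I-2: Tt
T/II-2 un I-1×I-2: tt
T/II-3 aff I-1×I-2: Tt
⇒ T over [I-1,I-2,II-1,II-2,II-3]: 1 consistent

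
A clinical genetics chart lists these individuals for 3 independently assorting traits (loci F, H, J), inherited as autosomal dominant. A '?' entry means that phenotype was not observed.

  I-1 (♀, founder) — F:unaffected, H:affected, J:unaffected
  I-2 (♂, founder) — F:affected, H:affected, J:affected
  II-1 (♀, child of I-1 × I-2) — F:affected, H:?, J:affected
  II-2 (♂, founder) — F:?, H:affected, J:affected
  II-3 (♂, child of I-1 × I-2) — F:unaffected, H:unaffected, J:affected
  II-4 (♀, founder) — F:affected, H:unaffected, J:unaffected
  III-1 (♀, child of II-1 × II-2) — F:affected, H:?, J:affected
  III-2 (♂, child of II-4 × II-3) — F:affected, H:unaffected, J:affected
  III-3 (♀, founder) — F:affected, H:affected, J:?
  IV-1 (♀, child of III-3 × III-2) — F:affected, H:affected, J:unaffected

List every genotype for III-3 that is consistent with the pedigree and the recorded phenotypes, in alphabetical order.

III-3 ∈ {FF HH Jj, FF HH jj, FF Hh Jj, FF Hh jj, Ff HH Jj, Ff HH jj, Ff Hh Jj, Ff Hh jj}

F/I-1 un ·: ff
F/I-2 aff ·: Ff
F/II-1 aff I-1×I-2: Ff
F/II-2 ? ·: ff|Ff|FF
F/II-3 un I-1×I-2: ff
F/II-4 aff ·: Ff|FF
F/III-1 aff II-1×II-2: Ff|FF
F/III-2 aff II-4×II-3: Ff
F/III-3 aff ·: Ff|FF
F/IV-1 aff III-3×III-2: Ff|FF
⇒ F over [I-1,I-2,II-1,II-2,II-3,II-4,III-1,III-2,III-3,IV-1]: 40 consistent
H/I-1 aff ·: Hh
H/I-2 aff ·: Hh
H/II-1 ? I-1×I-2: hh|Hh|HH
H/II-2 aff ·: Hh|HH
H/II-3 un I-1×I-2: hh
H/II-4 un ·: hh
H/III-1 ? II-1×II-2: hh|Hh|HH
H/III-2 un II-4×II-3: hh
H/III-3 aff ·: Hh|HH
H/IV-1 aff III-3×III-2: Hh
⇒ H over [I-1,I-2,II-1,II-2,II-3,II-4,III-1,III-2,III-3,IV-1]: 22 consistent
J/I-1 un ·: jj
J/I-2 aff ·: Jj|JJ
J/II-1 aff I-1×I-2: Jj
J/II-2 aff ·: Jj|JJ
J/II-3 aff I-1×I-2: Jj
J/II-4 un ·: jj
J/III-1 aff II-1×II-2: Jj|JJ
J/III-2 aff II-4×II-3: Jj
J/III-3 ? ·: jj|Jj
J/IV-1 un III-3×III-2: jj
⇒ J over [I-1,I-2,II-1,II-2,II-3,II-4,III-1,III-2,III-3,IV-1]: 16 consistent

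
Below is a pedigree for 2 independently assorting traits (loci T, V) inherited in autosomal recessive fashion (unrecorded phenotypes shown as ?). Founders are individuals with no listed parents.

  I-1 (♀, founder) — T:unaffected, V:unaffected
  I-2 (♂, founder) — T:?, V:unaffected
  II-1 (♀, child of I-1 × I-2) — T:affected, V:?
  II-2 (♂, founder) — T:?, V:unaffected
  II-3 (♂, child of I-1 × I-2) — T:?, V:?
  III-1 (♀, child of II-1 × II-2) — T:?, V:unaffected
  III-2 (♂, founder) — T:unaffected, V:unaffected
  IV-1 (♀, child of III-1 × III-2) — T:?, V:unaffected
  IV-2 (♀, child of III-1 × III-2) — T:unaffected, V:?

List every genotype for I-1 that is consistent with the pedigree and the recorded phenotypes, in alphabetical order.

T/I-1 un ·: Tt
T/I-2 ? ·: Tt|tt
T/II-1 aff I-1×I-2: tt
T/II-2 ? ·: TT|Tt|tt
T/II-3 ? I-1×I-2: TT|Tt|tt
T/III-1 ? II-1×II-2: Tt|tt
T/III-2 un ·: TT|Tt
T/IV-1 ? III-1×III-2: TT|Tt|tt
T/IV-2 un III-1×III-2: TT|Tt
⇒ T over [I-1,I-2,II-1,II-2,II-3,III-1,III-2,IV-1,IV-2]: 130 consistent
V/I-1 un ·: VV|Vv
V/I-2 un ·: VV|Vv
V/II-1 ? I-1×I-2: VV|Vv|vv
V/II-2 un ·: VV|Vv
V/II-3 ? I-1×I-2: VV|Vv|vv
V/III-1 un II-1×II-2: VV|Vv
V/III-2 un ·: VV|Vv
V/IV-1 un III-1×III-2: VV|Vv
V/IV-2 ? III-1×III-2: VV|Vv|vv
⇒ V over [I-1,I-2,II-1,II-2,II-3,III-1,III-2,IV-1,IV-2]: 430 consistent

I-1 ∈ {Tt VV, Tt Vv}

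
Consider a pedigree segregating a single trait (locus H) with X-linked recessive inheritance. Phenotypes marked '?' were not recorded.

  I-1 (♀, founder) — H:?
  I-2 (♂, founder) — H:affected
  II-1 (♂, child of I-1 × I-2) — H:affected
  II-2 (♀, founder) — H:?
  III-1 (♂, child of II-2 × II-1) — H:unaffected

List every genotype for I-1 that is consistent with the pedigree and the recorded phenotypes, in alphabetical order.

I-1 ∈ {X^HX^h, X^hX^h}

H/I-1 ? ·: X^HX^h|X^hX^h
H/I-2 aff ·: X^hY
H/II-1 aff I-1×I-2: X^hY
H/II-2 ? ·: X^HX^H|X^HX^h
H/III-1 un II-2×II-1: X^HY
⇒ H over [I-1,I-2,II-1,II-2,III-1]: 4 consistent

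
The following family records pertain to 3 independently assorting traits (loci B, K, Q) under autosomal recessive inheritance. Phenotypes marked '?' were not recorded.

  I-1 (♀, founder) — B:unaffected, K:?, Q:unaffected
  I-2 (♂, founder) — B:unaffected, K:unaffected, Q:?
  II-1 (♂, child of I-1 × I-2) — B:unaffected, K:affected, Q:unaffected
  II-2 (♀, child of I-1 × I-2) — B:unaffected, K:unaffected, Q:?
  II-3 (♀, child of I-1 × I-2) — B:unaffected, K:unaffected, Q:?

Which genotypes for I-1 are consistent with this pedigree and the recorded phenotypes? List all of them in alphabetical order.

B/I-1 un ·: BB|Bb
B/I-2 un ·: BB|Bb
B/II-1 un I-1×I-2: BB|Bb
B/II-2 un I-1×I-2: BB|Bb
B/II-3 un I-1×I-2: BB|Bb
⇒ B over [I-1,I-2,II-1,II-2,II-3]: 25 consistent
K/I-1 ? ·: Kk|kk
K/I-2 un ·: Kk
K/II-1 aff I-1×I-2: kk
K/II-2 un I-1×I-2: KK|Kk
K/II-3 un I-1×I-2: KK|Kk
⇒ K over [I-1,I-2,II-1,II-2,II-3]: 5 consistent
Q/I-1 un ·: QQ|Qq
Q/I-2 ? ·: QQ|Qq|qq
Q/II-1 un I-1×I-2: QQ|Qq
Q/II-2 ? I-1×I-2: QQ|Qq|qq
Q/II-3 ? I-1×I-2: QQ|Qq|qq
⇒ Q over [I-1,I-2,II-1,II-2,II-3]: 40 consistent

I-1 ∈ {BB Kk QQ, BB Kk Qq, BB kk QQ, BB kk Qq, Bb Kk QQ, Bb Kk Qq, Bb kk QQ, Bb kk Qq}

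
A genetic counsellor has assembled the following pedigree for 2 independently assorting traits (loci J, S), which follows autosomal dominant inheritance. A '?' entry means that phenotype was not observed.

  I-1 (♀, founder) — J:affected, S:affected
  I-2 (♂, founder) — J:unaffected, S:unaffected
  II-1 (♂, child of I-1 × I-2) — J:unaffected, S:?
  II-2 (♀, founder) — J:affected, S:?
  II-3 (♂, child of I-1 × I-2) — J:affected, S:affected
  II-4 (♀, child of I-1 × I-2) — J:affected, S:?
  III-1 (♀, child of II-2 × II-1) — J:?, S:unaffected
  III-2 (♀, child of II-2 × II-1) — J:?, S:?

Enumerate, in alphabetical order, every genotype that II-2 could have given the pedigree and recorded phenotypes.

J/I-1 aff ·: Jj
J/I-2 un ·: jj
J/II-1 un I-1×I-2: jj
J/II-2 aff ·: Jj|JJ
J/II-3 aff I-1×I-2: Jj
J/II-4 aff I-1×I-2: Jj
J/III-1 ? II-2×II-1: jj|Jj
J/III-2 ? II-2×II-1: jj|Jj
⇒ J over [I-1,I-2,II-1,II-2,II-3,II-4,III-1,III-2]: 5 consistent
S/I-1 aff ·: Ss|SS
S/I-2 un ·: ss
S/II-1 ? I-1×I-2: ss|Ss
S/II-2 ? ·: ss|Ss
S/II-3 aff I-1×I-2: Ss
S/II-4 ? I-1×I-2: ss|Ss
S/III-1 un II-2×II-1: ss
S/III-2 ? II-2×II-1: ss|Ss|SS
⇒ S over [I-1,I-2,II-1,II-2,II-3,II-4,III-1,III-2]: 21 consistent

II-2 ∈ {JJ Ss, JJ ss, Jj Ss, Jj ss}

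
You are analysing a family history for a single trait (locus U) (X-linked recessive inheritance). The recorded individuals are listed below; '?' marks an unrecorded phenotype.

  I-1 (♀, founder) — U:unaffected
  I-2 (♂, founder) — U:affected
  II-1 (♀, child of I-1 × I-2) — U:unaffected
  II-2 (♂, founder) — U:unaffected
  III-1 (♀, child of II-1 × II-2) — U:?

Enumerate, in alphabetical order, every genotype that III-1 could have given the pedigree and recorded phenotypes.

III-1 ∈ {X^UX^U, X^UX^u}

U/I-1 un ·: X^UX^U|X^UX^u
U/I-2 aff ·: X^uY
U/II-1 un I-1×I-2: X^UX^u
U/II-2 un ·: X^UY
U/III-1 ? II-1×II-2: X^UX^U|X^UX^u
⇒ U over [I-1,I-2,II-1,II-2,III-1]: 4 consistent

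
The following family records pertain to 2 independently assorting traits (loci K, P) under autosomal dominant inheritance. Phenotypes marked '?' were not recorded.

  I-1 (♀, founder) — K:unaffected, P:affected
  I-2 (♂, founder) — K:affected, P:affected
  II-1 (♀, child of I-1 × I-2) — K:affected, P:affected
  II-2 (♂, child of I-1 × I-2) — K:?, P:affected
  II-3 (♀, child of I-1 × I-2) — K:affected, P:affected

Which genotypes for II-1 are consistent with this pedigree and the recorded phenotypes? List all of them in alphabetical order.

K/I-1 un ·: kk
K/I-2 aff ·: Kk|KK
K/II-1 aff I-1×I-2: Kk
K/II-2 ? I-1×I-2: kk|Kk
K/II-3 aff I-1×I-2: Kk
⇒ K over [I-1,I-2,II-1,II-2,II-3]: 3 consistent
P/I-1 aff ·: Pp|PP
P/I-2 aff ·: Pp|PP
P/II-1 aff I-1×I-2: Pp|PP
P/II-2 aff I-1×I-2: Pp|PP
P/II-3 aff I-1×I-2: Pp|PP
⇒ P over [I-1,I-2,II-1,II-2,II-3]: 25 consistent

II-1 ∈ {Kk PP, Kk Pp}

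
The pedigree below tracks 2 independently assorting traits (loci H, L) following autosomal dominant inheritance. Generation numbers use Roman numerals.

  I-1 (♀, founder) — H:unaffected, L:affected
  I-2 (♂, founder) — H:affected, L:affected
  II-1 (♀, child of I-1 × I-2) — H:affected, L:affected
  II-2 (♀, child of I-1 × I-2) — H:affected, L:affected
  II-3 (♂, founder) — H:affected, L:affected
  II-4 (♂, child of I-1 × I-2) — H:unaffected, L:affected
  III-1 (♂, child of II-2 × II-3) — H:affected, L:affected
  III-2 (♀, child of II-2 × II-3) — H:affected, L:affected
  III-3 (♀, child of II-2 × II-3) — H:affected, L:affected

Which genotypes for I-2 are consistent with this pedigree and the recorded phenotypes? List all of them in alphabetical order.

I-2 ∈ {Hh LL, Hh Ll}

H/I-1 un ·: hh
H/I-2 aff ·: Hh
H/II-1 aff I-1×I-2: Hh
H/II-2 aff I-1×I-2: Hh
H/II-3 aff ·: Hh|HH
H/II-4 un I-1×I-2: hh
H/III-1 aff II-2×II-3: Hh|HH
H/III-2 aff II-2×II-3: Hh|HH
H/III-3 aff II-2×II-3: Hh|HH
⇒ H over [I-1,I-2,II-1,II-2,II-3,II-4,III-1,III-2,III-3]: 16 consistent
L/I-1 aff ·: Ll|LL
L/I-2 aff ·: Ll|LL
L/II-1 aff I-1×I-2: Ll|LL
L/II-2 aff I-1×I-2: Ll|LL
L/II-3 aff ·: Ll|LL
L/II-4 aff I-1×I-2: Ll|LL
L/III-1 aff II-2×II-3: Ll|LL
L/III-2 aff II-2×II-3: Ll|LL
L/III-3 aff II-2×II-3: Ll|LL
⇒ L over [I-1,I-2,II-1,II-2,II-3,II-4,III-1,III-2,III-3]: 309 consistent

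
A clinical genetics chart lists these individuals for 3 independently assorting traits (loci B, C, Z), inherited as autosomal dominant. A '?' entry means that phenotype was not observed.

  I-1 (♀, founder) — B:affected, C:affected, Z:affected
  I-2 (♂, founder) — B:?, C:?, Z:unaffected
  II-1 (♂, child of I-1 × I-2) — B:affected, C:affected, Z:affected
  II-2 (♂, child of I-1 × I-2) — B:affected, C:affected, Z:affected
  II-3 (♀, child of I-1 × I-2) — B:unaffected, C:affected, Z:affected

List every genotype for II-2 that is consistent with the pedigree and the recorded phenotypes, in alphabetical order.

B/I-1 aff ·: Bb
B/I-2 ? ·: bb|Bb
B/II-1 aff I-1×I-2: Bb|BB
B/II-2 aff I-1×I-2: Bb|BB
B/II-3 un I-1×I-2: bb
⇒ B over [I-1,I-2,II-1,II-2,II-3]: 5 consistent
C/I-1 aff ·: Cc|CC
C/I-2 ? ·: cc|Cc|CC
C/II-1 aff I-1×I-2: Cc|CC
C/II-2 aff I-1×I-2: Cc|CC
C/II-3 aff I-1×I-2: Cc|CC
⇒ C over [I-1,I-2,II-1,II-2,II-3]: 27 consistent
Z/I-1 aff ·: Zz|ZZ
Z/I-2 un ·: zz
Z/II-1 aff I-1×I-2: Zz
Z/II-2 aff I-1×I-2: Zz
Z/II-3 aff I-1×I-2: Zz
⇒ Z over [I-1,I-2,II-1,II-2,II-3]: 2 consistent

II-2 ∈ {BB CC Zz, BB Cc Zz, Bb CC Zz, Bb Cc Zz}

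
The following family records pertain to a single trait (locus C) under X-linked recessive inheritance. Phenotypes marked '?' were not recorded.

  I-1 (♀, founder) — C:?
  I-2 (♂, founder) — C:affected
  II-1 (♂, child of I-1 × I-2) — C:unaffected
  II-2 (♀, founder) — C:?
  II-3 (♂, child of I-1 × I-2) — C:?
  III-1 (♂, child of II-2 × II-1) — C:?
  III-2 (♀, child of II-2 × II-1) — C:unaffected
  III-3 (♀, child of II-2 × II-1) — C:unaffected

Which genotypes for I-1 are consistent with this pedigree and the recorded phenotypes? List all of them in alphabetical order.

I-1 ∈ {X^CX^C, X^CX^c}

C/I-1 ? ·: X^CX^C|X^CX^c
C/I-2 aff ·: X^cY
C/II-1 un I-1×I-2: X^CY
C/II-2 ? ·: X^CX^C|X^CX^c|X^cX^c
C/II-3 ? I-1×I-2: X^CY|X^cY
C/III-1 ? II-2×II-1: X^CY|X^cY
C/III-2 un II-2×II-1: X^CX^C|X^CX^c
C/III-3 un II-2×II-1: X^CX^C|X^CX^c
⇒ C over [I-1,I-2,II-1,II-2,II-3,III-1,III-2,III-3]: 30 consistent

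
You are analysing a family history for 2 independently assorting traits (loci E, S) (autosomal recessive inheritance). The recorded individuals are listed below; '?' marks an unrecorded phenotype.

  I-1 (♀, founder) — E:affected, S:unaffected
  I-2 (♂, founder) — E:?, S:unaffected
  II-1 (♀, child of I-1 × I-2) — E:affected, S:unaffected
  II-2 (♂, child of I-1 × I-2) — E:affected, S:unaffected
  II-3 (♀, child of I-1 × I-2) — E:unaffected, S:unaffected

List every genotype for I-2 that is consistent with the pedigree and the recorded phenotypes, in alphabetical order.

I-2 ∈ {Ee SS, Ee Ss}

E/I-1 aff ·: ee
E/I-2 ? ·: Ee
E/II-1 aff I-1×I-2: ee
E/II-2 aff I-1×I-2: ee
E/II-3 un I-1×I-2: Ee
⇒ E over [I-1,I-2,II-1,II-2,II-3]: 1 consistent
S/I-1 un ·: SS|Ss
S/I-2 un ·: SS|Ss
S/II-1 un I-1×I-2: SS|Ss
S/II-2 un I-1×I-2: SS|Ss
S/II-3 un I-1×I-2: SS|Ss
⇒ S over [I-1,I-2,II-1,II-2,II-3]: 25 consistent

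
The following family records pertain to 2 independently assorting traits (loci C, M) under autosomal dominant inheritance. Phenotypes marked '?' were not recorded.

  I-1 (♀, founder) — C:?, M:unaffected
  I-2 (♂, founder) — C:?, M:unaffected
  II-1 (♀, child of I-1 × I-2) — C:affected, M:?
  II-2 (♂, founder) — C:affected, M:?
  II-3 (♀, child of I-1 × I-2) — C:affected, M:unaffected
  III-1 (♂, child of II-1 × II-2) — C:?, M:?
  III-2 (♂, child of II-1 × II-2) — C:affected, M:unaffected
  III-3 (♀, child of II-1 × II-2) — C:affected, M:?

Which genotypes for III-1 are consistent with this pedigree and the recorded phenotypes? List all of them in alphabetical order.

III-1 ∈ {CC Mm, CC mm, Cc Mm, Cc mm, cc Mm, cc mm}

C/I-1 ? ·: cc|Cc|CC
C/I-2 ? ·: cc|Cc|CC
C/II-1 aff I-1×I-2: Cc|CC
C/II-2 aff ·: Cc|CC
C/II-3 aff I-1×I-2: Cc|CC
C/III-1 ? II-1×II-2: cc|Cc|CC
C/III-2 aff II-1×II-2: Cc|CC
C/III-3 aff II-1×II-2: Cc|CC
⇒ C over [I-1,I-2,II-1,II-2,II-3,III-1,III-2,III-3]: 263 consistent
M/I-1 un ·: mm
M/I-2 un ·: mm
M/II-1 ? I-1×I-2: mm
M/II-2 ? ·: mm|Mm
M/II-3 un I-1×I-2: mm
M/III-1 ? II-1×II-2: mm|Mm
M/III-2 un II-1×II-2: mm
M/III-3 ? II-1×II-2: mm|Mm
⇒ M over [I-1,I-2,II-1,II-2,II-3,III-1,III-2,III-3]: 5 consistent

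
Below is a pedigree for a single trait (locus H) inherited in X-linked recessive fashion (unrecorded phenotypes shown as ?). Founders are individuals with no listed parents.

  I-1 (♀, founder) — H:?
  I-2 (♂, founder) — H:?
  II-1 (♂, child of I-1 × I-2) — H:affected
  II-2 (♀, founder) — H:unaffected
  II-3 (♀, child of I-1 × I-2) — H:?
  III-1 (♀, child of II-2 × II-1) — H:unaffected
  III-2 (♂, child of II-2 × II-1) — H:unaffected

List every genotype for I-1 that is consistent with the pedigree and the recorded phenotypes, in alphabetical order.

I-1 ∈ {X^HX^h, X^hX^h}

H/I-1 ? ·: X^HX^h|X^hX^h
H/I-2 ? ·: X^HY|X^hY
H/II-1 aff I-1×I-2: X^hY
H/II-2 un ·: X^HX^H|X^HX^h
H/II-3 ? I-1×I-2: X^HX^H|X^HX^h|X^hX^h
H/III-1 un II-2×II-1: X^HX^h
H/III-2 un II-2×II-1: X^HY
⇒ H over [I-1,I-2,II-1,II-2,II-3,III-1,III-2]: 12 consistent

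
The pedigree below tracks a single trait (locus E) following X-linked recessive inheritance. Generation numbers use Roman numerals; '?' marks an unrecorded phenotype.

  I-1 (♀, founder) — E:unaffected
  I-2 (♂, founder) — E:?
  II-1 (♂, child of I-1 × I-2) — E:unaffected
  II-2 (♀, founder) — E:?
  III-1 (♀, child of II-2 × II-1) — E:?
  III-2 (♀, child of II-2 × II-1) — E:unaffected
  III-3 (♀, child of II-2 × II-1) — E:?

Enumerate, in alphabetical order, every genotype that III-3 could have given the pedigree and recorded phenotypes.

E/I-1 un ·: X^EX^E|X^EX^e
E/I-2 ? ·: X^EY|X^eY
E/II-1 un I-1×I-2: X^EY
E/II-2 ? ·: X^EX^E|X^EX^e|X^eX^e
E/III-1 ? II-2×II-1: X^EX^E|X^EX^e
E/III-2 un II-2×II-1: X^EX^E|X^EX^e
E/III-3 ? II-2×II-1: X^EX^E|X^EX^e
⇒ E over [I-1,I-2,II-1,II-2,III-1,III-2,III-3]: 40 consistent

III-3 ∈ {X^EX^E, X^EX^e}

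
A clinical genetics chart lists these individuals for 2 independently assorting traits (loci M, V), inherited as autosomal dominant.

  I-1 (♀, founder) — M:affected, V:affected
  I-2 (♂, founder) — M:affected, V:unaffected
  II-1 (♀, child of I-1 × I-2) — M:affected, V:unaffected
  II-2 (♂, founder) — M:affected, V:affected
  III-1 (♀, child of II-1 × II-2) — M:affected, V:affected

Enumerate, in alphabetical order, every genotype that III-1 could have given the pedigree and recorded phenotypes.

III-1 ∈ {MM Vv, Mm Vv}

M/I-1 aff ·: Mm|MM
M/I-2 aff ·: Mm|MM
M/II-1 aff I-1×I-2: Mm|MM
M/II-2 aff ·: Mm|MM
M/III-1 aff II-1×II-2: Mm|MM
⇒ M over [I-1,I-2,II-1,II-2,III-1]: 24 consistent
V/I-1 aff ·: Vv
V/I-2 un ·: vv
V/II-1 un I-1×I-2: vv
V/II-2 aff ·: Vv|VV
V/III-1 aff II-1×II-2: Vv
⇒ V over [I-1,I-2,II-1,II-2,III-1]: 2 consistent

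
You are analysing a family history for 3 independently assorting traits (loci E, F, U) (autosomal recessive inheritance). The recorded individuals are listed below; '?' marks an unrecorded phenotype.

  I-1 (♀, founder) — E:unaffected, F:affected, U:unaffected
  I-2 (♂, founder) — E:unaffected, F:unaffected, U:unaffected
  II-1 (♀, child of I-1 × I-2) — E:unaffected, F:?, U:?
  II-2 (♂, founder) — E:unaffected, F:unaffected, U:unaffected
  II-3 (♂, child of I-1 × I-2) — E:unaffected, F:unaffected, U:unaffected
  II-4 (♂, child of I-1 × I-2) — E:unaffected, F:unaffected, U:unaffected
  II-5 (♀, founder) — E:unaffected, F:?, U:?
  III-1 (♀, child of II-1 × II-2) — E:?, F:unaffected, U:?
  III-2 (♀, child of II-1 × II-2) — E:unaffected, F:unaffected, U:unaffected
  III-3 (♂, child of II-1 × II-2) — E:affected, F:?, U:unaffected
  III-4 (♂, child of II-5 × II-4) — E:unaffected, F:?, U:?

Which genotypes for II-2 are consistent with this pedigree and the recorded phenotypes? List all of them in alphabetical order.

II-2 ∈ {Ee FF UU, Ee FF Uu, Ee Ff UU, Ee Ff Uu}

E/I-1 un ·: EE|Ee
E/I-2 un ·: EE|Ee
E/II-1 un I-1×I-2: Ee
E/II-2 un ·: Ee
E/II-3 un I-1×I-2: EE|Ee
E/II-4 un I-1×I-2: EE|Ee
E/II-5 un ·: EE|Ee
E/III-1 ? II-1×II-2: EE|Ee|ee
E/III-2 un II-1×II-2: EE|Ee
E/III-3 aff II-1×II-2: ee
E/III-4 un II-5×II-4: EE|Ee
⇒ E over [I-1,I-2,II-1,II-2,II-3,II-4,II-5,III-1,III-2,III-3,III-4]: 252 consistent
F/I-1 aff ·: ff
F/I-2 un ·: FF|Ff
F/II-1 ? I-1×I-2: Ff|ff
F/II-2 un ·: FF|Ff
F/II-3 un I-1×I-2: Ff
F/II-4 un I-1×I-2: Ff
F/II-5 ? ·: FF|Ff|ff
F/III-1 un II-1×II-2: FF|Ff
F/III-2 un II-1×II-2: FF|Ff
F/III-3 ? II-1×II-2: FF|Ff|ff
F/III-4 ? II-5×II-4: FF|Ff|ff
⇒ F over [I-1,I-2,II-1,II-2,II-3,II-4,II-5,III-1,III-2,III-3,III-4]: 301 consistent
U/I-1 un ·: UU|Uu
U/I-2 un ·: UU|Uu
U/II-1 ? I-1×I-2: UU|Uu|uu
U/II-2 un ·: UU|Uu
U/II-3 un I-1×I-2: UU|Uu
U/II-4 un I-1×I-2: UU|Uu
U/II-5 ? ·: UU|Uu|uu
U/III-1 ? II-1×II-2: UU|Uu|uu
U/III-2 un II-1×II-2: UU|Uu
U/III-3 un II-1×II-2: UU|Uu
U/III-4 ? II-5×II-4: UU|Uu|uu
⇒ U over [I-1,I-2,II-1,II-2,II-3,II-4,II-5,III-1,III-2,III-3,III-4]: 2016 consistent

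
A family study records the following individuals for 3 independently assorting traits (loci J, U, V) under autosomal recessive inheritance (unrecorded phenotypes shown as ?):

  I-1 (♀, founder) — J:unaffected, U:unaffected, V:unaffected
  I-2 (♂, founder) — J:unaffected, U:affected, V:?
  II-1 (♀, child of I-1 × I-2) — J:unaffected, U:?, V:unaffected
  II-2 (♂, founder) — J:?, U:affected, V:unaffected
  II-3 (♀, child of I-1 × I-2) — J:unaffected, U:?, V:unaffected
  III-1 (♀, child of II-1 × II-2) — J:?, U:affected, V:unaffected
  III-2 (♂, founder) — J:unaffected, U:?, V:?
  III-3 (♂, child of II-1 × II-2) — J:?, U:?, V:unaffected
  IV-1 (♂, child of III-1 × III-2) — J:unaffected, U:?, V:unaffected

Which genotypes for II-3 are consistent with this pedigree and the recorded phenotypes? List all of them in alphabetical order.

J/I-1 un ·: JJ|Jj
J/I-2 un ·: JJ|Jj
J/II-1 un I-1×I-2: JJ|Jj
J/II-2 ? ·: JJ|Jj|jj
J/II-3 un I-1×I-2: JJ|Jj
J/III-1 ? II-1×II-2: JJ|Jj|jj
J/III-2 un ·: JJ|Jj
J/III-3 ? II-1×II-2: JJ|Jj|jj
J/IV-1 un III-1×III-2: JJ|Jj
⇒ J over [I-1,I-2,II-1,II-2,II-3,III-1,III-2,III-3,IV-1]: 465 consistent
U/I-1 un ·: UU|Uu
U/I-2 aff ·: uu
U/II-1 ? I-1×I-2: Uu|uu
U/II-2 aff ·: uu
U/II-3 ? I-1×I-2: Uu|uu
U/III-1 aff II-1×II-2: uu
U/III-2 ? ·: UU|Uu|uu
U/III-3 ? II-1×II-2: Uu|uu
U/IV-1 ? III-1×III-2: Uu|uu
⇒ U over [I-1,I-2,II-1,II-2,II-3,III-1,III-2,III-3,IV-1]: 32 consistent
V/I-1 un ·: VV|Vv
V/I-2 ? ·: VV|Vv|vv
V/II-1 un I-1×I-2: VV|Vv
V/II-2 un ·: VV|Vv
V/II-3 un I-1×I-2: VV|Vv
V/III-1 un II-1×II-2: VV|Vv
V/III-2 ? ·: VV|Vv|vv
V/III-3 un II-1×II-2: VV|Vv
V/IV-1 un III-1×III-2: VV|Vv
⇒ V over [I-1,I-2,II-1,II-2,II-3,III-1,III-2,III-3,IV-1]: 442 consistent

II-3 ∈ {JJ Uu VV, JJ Uu Vv, JJ uu VV, JJ uu Vv, Jj Uu VV, Jj Uu Vv, Jj uu VV, Jj uu Vv}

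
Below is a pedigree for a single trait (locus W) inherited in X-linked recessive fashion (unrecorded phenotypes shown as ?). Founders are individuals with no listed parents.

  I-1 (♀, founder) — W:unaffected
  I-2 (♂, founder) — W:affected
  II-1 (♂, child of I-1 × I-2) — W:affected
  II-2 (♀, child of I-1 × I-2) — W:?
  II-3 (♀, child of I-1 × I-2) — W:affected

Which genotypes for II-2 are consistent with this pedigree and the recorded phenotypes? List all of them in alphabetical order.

W/I-1 un ·: X^WX^w
W/I-2 aff ·: X^wY
W/II-1 aff I-1×I-2: X^wY
W/II-2 ? I-1×I-2: X^WX^w|X^wX^w
W/II-3 aff I-1×I-2: X^wX^w
⇒ W over [I-1,I-2,II-1,II-2,II-3]: 2 consistent

II-2 ∈ {X^WX^w, X^wX^w}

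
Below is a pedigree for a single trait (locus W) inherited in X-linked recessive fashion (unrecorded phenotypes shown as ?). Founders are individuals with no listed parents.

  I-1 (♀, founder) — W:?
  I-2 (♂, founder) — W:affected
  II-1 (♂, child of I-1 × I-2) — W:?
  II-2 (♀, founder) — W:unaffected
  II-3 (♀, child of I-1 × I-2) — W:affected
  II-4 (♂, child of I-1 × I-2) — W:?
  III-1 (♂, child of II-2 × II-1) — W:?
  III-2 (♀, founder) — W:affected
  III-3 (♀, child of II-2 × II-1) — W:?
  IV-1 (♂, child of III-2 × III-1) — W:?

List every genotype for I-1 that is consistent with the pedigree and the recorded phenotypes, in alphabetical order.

I-1 ∈ {X^WX^w, X^wX^w}

W/I-1 ? ·: X^WX^w|X^wX^w
W/I-2 aff ·: X^wY
W/II-1 ? I-1×I-2: X^WY|X^wY
W/II-2 un ·: X^WX^W|X^WX^w
W/II-3 aff I-1×I-2: X^wX^w
W/II-4 ? I-1×I-2: X^WY|X^wY
W/III-1 ? II-2×II-1: X^WY|X^wY
W/III-2 aff ·: X^wX^w
W/III-3 ? II-2×II-1: X^WX^W|X^WX^w|X^wX^w
W/IV-1 ? III-2×III-1: X^wY
⇒ W over [I-1,I-2,II-1,II-2,II-3,II-4,III-1,III-2,III-3,IV-1]: 25 consistent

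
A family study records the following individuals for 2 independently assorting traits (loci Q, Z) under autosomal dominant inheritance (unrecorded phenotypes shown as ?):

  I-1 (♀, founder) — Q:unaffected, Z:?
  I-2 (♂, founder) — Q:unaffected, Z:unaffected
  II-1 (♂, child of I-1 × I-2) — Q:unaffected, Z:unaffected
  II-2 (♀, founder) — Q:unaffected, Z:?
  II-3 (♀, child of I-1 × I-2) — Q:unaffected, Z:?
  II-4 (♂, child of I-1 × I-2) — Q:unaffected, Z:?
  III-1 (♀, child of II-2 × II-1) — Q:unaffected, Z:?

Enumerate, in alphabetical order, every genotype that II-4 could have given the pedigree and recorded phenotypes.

II-4 ∈ {qq Zz, qq zz}

Q/I-1 un ·: qq
Q/I-2 un ·: qq
Q/II-1 un I-1×I-2: qq
Q/II-2 un ·: qq
Q/II-3 un I-1×I-2: qq
Q/II-4 un I-1×I-2: qq
Q/III-1 un II-2×II-1: qq
⇒ Q over [I-1,I-2,II-1,II-2,II-3,II-4,III-1]: 1 consistent
Z/I-1 ? ·: zz|Zz
Z/I-2 un ·: zz
Z/II-1 un I-1×I-2: zz
Z/II-2 ? ·: zz|Zz|ZZ
Z/II-3 ? I-1×I-2: zz|Zz
Z/II-4 ? I-1×I-2: zz|Zz
Z/III-1 ? II-2×II-1: zz|Zz
⇒ Z over [I-1,I-2,II-1,II-2,II-3,II-4,III-1]: 20 consistent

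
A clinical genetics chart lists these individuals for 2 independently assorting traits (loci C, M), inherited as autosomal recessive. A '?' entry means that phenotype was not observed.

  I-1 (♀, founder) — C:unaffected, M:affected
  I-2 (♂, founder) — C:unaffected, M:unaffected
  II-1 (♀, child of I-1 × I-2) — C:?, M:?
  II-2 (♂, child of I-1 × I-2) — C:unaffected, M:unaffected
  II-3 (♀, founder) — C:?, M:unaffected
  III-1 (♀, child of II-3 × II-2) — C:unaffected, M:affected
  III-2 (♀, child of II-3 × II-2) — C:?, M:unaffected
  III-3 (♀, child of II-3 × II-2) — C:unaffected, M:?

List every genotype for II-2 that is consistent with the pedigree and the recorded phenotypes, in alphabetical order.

II-2 ∈ {CC Mm, Cc Mm}

C/I-1 un ·: CC|Cc
C/I-2 un ·: CC|Cc
C/II-1 ? I-1×I-2: CC|Cc|cc
C/II-2 un I-1×I-2: CC|Cc
C/II-3 ? ·: CC|Cc|cc
C/III-1 un II-3×II-2: CC|Cc
C/III-2 ? II-3×II-2: CC|Cc|cc
C/III-3 un II-3×II-2: CC|Cc
⇒ C over [I-1,I-2,II-1,II-2,II-3,III-1,III-2,III-3]: 234 consistent
M/I-1 aff ·: mm
M/I-2 un ·: MM|Mm
M/II-1 ? I-1×I-2: Mm|mm
M/II-2 un I-1×I-2: Mm
M/II-3 un ·: Mm
M/III-1 aff II-3×II-2: mm
M/III-2 un II-3×II-2: MM|Mm
M/III-3 ? II-3×II-2: MM|Mm|mm
⇒ M over [I-1,I-2,II-1,II-2,II-3,III-1,III-2,III-3]: 18 consistent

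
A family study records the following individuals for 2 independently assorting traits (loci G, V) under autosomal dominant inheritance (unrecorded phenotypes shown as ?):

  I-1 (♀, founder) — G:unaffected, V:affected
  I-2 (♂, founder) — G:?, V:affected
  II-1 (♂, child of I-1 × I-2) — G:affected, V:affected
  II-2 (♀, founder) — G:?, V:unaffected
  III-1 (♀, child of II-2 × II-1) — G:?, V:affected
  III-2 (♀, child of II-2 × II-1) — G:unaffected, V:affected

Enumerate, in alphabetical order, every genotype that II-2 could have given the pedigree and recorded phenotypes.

G/I-1 un ·: gg
G/I-2 ? ·: Gg|GG
G/II-1 aff I-1×I-2: Gg
G/II-2 ? ·: gg|Gg
G/III-1 ? II-2×II-1: gg|Gg|GG
G/III-2 un II-2×II-1: gg
⇒ G over [I-1,I-2,II-1,II-2,III-1,III-2]: 10 consistent
V/I-1 aff ·: Vv|VV
V/I-2 aff ·: Vv|VV
V/II-1 aff I-1×I-2: Vv|VV
V/II-2 un ·: vv
V/III-1 aff II-2×II-1: Vv
V/III-2 aff II-2×II-1: Vv
⇒ V over [I-1,I-2,II-1,II-2,III-1,III-2]: 7 consistent

II-2 ∈ {Gg vv, gg vv}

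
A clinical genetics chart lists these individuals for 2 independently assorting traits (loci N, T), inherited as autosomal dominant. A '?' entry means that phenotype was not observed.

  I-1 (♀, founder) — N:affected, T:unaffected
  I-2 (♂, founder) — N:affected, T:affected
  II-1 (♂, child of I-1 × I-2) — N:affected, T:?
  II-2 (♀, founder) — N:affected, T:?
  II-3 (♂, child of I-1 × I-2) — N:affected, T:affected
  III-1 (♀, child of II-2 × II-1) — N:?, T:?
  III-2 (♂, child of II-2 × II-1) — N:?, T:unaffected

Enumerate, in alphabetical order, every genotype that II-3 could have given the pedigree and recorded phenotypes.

II-3 ∈ {NN Tt, Nn Tt}

N/I-1 aff ·: Nn|NN
N/I-2 aff ·: Nn|NN
N/II-1 aff I-1×I-2: Nn|NN
N/II-2 aff ·: Nn|NN
N/II-3 aff I-1×I-2: Nn|NN
N/III-1 ? II-2×II-1: nn|Nn|NN
N/III-2 ? II-2×II-1: nn|Nn|NN
⇒ N over [I-1,I-2,II-1,II-2,II-3,III-1,III-2]: 113 consistent
T/I-1 un ·: tt
T/I-2 aff ·: Tt|TT
T/II-1 ? I-1×I-2: tt|Tt
T/II-2 ? ·: tt|Tt
T/II-3 aff I-1×I-2: Tt
T/III-1 ? II-2×II-1: tt|Tt|TT
T/III-2 un II-2×II-1: tt
⇒ T over [I-1,I-2,II-1,II-2,II-3,III-1,III-2]: 13 consistent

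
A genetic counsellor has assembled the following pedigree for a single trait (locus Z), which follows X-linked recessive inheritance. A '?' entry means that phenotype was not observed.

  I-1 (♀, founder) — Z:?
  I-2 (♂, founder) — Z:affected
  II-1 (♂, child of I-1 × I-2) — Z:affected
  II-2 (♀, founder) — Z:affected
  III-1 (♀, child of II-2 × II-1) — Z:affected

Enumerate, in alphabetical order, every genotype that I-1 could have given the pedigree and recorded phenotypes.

Z/I-1 ? ·: X^ZX^z|X^zX^z
Z/I-2 aff ·: X^zY
Z/II-1 aff I-1×I-2: X^zY
Z/II-2 aff ·: X^zX^z
Z/III-1 aff II-2×II-1: X^zX^z
⇒ Z over [I-1,I-2,II-1,II-2,III-1]: 2 consistent

I-1 ∈ {X^ZX^z, X^zX^z}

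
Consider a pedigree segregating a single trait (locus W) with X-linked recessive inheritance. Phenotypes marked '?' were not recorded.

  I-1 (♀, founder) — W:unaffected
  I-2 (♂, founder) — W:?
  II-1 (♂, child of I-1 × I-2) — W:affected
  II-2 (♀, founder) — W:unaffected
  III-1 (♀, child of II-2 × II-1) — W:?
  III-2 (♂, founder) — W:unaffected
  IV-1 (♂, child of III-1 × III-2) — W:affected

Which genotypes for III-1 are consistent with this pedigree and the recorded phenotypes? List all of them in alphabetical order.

III-1 ∈ {X^WX^w, X^wX^w}

W/I-1 un ·: X^WX^w
W/I-2 ? ·: X^WY|X^wY
W/II-1 aff I-1×I-2: X^wY
W/II-2 un ·: X^WX^W|X^WX^w
W/III-1 ? II-2×II-1: X^WX^w|X^wX^w
W/III-2 un ·: X^WY
W/IV-1 aff III-1×III-2: X^wY
⇒ W over [I-1,I-2,II-1,II-2,III-1,III-2,IV-1]: 6 consistent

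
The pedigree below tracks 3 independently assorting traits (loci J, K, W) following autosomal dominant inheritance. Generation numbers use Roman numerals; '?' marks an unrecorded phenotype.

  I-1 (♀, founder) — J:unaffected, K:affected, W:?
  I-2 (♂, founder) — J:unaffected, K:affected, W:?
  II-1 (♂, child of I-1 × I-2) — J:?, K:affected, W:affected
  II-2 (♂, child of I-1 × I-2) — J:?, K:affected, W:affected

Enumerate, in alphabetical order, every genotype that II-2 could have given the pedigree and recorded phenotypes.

II-2 ∈ {jj KK WW, jj KK Ww, jj Kk WW, jj Kk Ww}

J/I-1 un ·: jj
J/I-2 un ·: jj
J/II-1 ? I-1×I-2: jj
J/II-2 ? I-1×I-2: jj
⇒ J over [I-1,I-2,II-1,II-2]: 1 consistent
K/I-1 aff ·: Kk|KK
K/I-2 aff ·: Kk|KK
K/II-1 aff I-1×I-2: Kk|KK
K/II-2 aff I-1×I-2: Kk|KK
⇒ K over [I-1,I-2,II-1,II-2]: 13 consistent
W/I-1 ? ·: ww|Ww|WW
W/I-2 ? ·: ww|Ww|WW
W/II-1 aff I-1×I-2: Ww|WW
W/II-2 aff I-1×I-2: Ww|WW
⇒ W over [I-1,I-2,II-1,II-2]: 17 consistent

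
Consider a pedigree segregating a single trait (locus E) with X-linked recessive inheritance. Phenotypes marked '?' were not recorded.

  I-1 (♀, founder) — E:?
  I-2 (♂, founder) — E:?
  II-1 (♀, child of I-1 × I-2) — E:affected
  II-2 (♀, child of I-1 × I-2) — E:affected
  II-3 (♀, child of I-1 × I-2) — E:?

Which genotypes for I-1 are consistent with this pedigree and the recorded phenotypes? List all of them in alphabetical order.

I-1 ∈ {X^EX^e, X^eX^e}

E/I-1 ? ·: X^EX^e|X^eX^e
E/I-2 ? ·: X^eY
E/II-1 aff I-1×I-2: X^eX^e
E/II-2 aff I-1×I-2: X^eX^e
E/II-3 ? I-1×I-2: X^EX^e|X^eX^e
⇒ E over [I-1,I-2,II-1,II-2,II-3]: 3 consistent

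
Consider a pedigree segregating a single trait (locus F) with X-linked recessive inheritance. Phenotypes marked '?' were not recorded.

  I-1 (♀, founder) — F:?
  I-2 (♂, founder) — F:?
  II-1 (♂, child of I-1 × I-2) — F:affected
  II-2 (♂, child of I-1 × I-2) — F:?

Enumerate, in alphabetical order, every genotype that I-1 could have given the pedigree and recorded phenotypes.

F/I-1 ? ·: X^FX^f|X^fX^f
F/I-2 ? ·: X^FY|X^fY
F/II-1 aff I-1×I-2: X^fY
F/II-2 ? I-1×I-2: X^FY|X^fY
⇒ F over [I-1,I-2,II-1,II-2]: 6 consistent

I-1 ∈ {X^FX^f, X^fX^f}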